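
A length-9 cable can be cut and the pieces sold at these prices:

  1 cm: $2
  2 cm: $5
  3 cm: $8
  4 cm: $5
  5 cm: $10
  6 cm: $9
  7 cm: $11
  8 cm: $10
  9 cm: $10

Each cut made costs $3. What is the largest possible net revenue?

18

Let r[k] be the best obtainable value from length k. For each k, try every first piece i and keep the best of price[i] + r[k−i] minus the 3 cut fee when i<k.
r[1] = 2
r[2] = max(2+2-3, 5+0) = 5
r[3] = max(2+5-3, 5+2-3, 8+0) = 8
r[4] = max(2+8-3, 5+5-3, 8+2-3, 5+0) = 7
r[5] = max(2+7-3, 5+8-3, 8+5-3, 5+2-3, 10+0) = 10
r[6] = max(2+10-3, 5+7-3, 8+8-3, 5+5-3, 10+2-3, 9+0) = 13
r[7] = max(2+13-3, 5+10-3, 8+7-3, …, 9+2-3, 11+0) = 12
r[8] = max(2+12-3, 5+13-3, 8+10-3, …, 11+2-3, 10+0) = 15
r[9] = max(2+15-3, 5+12-3, 8+13-3, …, 10+2-3, 10+0) = 18
One optimal plan: pieces 3 + 3 + 3 (2 cuts) → $24 − $6 = $18.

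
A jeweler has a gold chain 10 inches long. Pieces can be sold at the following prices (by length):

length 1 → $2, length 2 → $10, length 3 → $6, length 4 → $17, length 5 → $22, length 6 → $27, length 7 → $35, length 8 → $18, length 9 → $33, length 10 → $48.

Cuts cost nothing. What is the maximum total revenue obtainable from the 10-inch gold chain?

50

Consider every possible first cut. v[k] is the best of p[i]+v[k−i] over all sellable i≤k.
v[1] = 2
v[2] = max(2+2, 10+0) = 10
v[3] = max(2+10, 10+2, 6+0) = 12
v[4] = max(2+12, 10+10, 6+2, 17+0) = 20
v[5] = max(2+20, 10+12, 6+10, 17+2, 22+0) = 22
v[6] = max(2+22, 10+20, 6+12, 17+10, 22+2, 27+0) = 30
v[7] = max(2+30, 10+22, 6+20, …, 27+2, 35+0) = 35
v[8] = max(2+35, 10+30, 6+22, …, 35+2, 18+0) = 40
v[9] = max(2+40, 10+35, 6+30, …, 18+2, 33+0) = 45
v[10] = max(2+45, 10+40, 6+35, …, 33+2, 48+0) = 50
One optimal cutting: 2 + 2 + 2 + 2 + 2 → $10 + $10 + $10 + $10 + $10 = $50.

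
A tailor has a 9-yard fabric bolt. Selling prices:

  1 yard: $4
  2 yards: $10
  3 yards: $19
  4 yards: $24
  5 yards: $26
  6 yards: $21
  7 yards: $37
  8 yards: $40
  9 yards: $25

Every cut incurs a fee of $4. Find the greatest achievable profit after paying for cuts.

Consider every possible first cut. net[k] is the best of p[i]+net[k−i] over all sellable i≤k, charging 4 whenever i<k.
net[1] = 4
net[2] = 10
net[3] = 19
net[4] = 24
net[5] = 26
net[6] = 34  (first piece 3, then net[3]=19)
net[7] = 39  (first piece 3, then net[4]=24)
net[8] = 44  (first piece 4, then net[4]=24)
net[9] = 49  (first piece 3, then net[6]=34)
One optimal plan: pieces 3 + 3 + 3 (2 cuts) → $57 − $8 = $49.

49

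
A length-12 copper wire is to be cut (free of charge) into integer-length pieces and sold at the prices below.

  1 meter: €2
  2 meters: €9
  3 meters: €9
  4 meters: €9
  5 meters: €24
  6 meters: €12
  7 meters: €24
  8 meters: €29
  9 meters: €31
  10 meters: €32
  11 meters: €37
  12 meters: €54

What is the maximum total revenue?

57

Consider every possible first cut. best[k] is the best of p[i]+best[k−i] over all sellable i≤k.
best[1] = 2
best[2] = 9
best[3] = 11  (first piece 1, then best[2]=9)
best[4] = 18  (first piece 2, then best[2]=9)
best[5] = 24
best[6] = 27  (first piece 2, then best[4]=18)
best[7] = 33  (first piece 2, then best[5]=24)
best[8] = 36  (first piece 2, then best[6]=27)
best[9] = 42  (first piece 2, then best[7]=33)
best[10] = 48  (first piece 5, then best[5]=24)
best[11] = 51  (first piece 2, then best[9]=42)
best[12] = 57  (first piece 2, then best[10]=48)
One optimal cutting: 5 + 5 + 2 → €24 + €24 + €9 = €57.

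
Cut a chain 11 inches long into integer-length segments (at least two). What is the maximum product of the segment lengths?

54

Fill g[k] for k=2..11: at each k try every first piece i and multiply by the better of (k−i) uncut or g[k−i].
Small cases: g[2]=1, g[3]=2.
g[4] = 2×max(2,1) = 2×2 = 4
g[5] = 2×max(3,2) = 2×3 = 6
g[6] = 3×max(3,2) = 3×3 = 9
g[7] = 2×max(5,6) = 2×6 = 12
g[8] = 2×max(6,9) = 2×9 = 18
g[9] = 3×max(6,9) = 3×9 = 27
g[10] = 2×max(8,18) = 2×18 = 36
g[11] = 2×max(9,27) = 2×27 = 54
One optimal split: 3 + 3 + 3 + 2; product 3×3×3×2 = 54.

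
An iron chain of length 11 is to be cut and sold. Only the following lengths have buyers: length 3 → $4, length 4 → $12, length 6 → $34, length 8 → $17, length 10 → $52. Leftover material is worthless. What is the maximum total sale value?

52

Let r[k] be the best obtainable value from length k. For each k, try every first piece i and keep the best of price[i] + r[k−i].
r[1] = 0
r[2] = 0
r[3] = 4
r[4] = 12
r[5] = 12
r[6] = 34
r[7] = 34
r[8] = 34
r[9] = 38  (first piece 3, then r[6]=34)
r[10] = 52
r[11] = 52
One optimal cutting: pieces 10 with 1 link of scrap → $52.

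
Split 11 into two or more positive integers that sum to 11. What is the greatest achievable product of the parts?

Let m[k] be the best product for length k (with at least one cut). For each first piece i, the rest contributes max(k−i, m[k−i]).
m[2] = 1×max(1,0) = 1×1 = 1
m[3] = 1×max(2,1) = 1×2 = 2
m[4] = 2×max(2,1) = 2×2 = 4
m[5] = 2×max(3,2) = 2×3 = 6
m[6] = 3×max(3,2) = 3×3 = 9
m[7] = 2×max(5,6) = 2×6 = 12
m[8] = 2×max(6,9) = 2×9 = 18
m[9] = 3×max(6,9) = 3×9 = 27
m[10] = 2×max(8,18) = 2×18 = 36
m[11] = 2×max(9,27) = 2×27 = 54
One optimal split: 3 + 3 + 3 + 2; product 3×3×3×2 = 54.

54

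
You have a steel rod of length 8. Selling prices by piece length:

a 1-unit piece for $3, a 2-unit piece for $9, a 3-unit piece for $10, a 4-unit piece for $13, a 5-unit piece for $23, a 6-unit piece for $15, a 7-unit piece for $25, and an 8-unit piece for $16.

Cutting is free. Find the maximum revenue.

36

Consider every possible first cut. v[k] is the best of p[i]+v[k−i] over all sellable i≤k.
v[1] = 3
v[2] = max(3+3, 9+0) = 9
v[3] = max(3+9, 9+3, 10+0) = 12
v[4] = max(3+12, 9+9, 10+3, 13+0) = 18
v[5] = max(3+18, 9+12, 10+9, 13+3, 23+0) = 23
v[6] = max(3+23, 9+18, 10+12, 13+9, 23+3, 15+0) = 27
v[7] = max(3+27, 9+23, 10+18, …, 15+3, 25+0) = 32
v[8] = max(3+32, 9+27, 10+23, …, 25+3, 16+0) = 36
One optimal cutting: 2 + 2 + 2 + 2 → $9 + $9 + $9 + $9 = $36.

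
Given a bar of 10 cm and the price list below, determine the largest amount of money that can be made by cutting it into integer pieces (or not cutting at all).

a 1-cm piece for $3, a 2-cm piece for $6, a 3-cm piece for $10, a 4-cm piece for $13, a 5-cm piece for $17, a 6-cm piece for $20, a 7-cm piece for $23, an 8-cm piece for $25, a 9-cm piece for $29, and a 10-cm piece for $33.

34

Consider every possible first cut. v[k] is the best of p[i]+v[k−i] over all sellable i≤k.
v[1] = 3
v[2] = 6  (first piece 1, then v[1]=3)
v[3] = 10
v[4] = 13  (first piece 1, then v[3]=10)
v[5] = 17
v[6] = 20  (first piece 1, then v[5]=17)
v[7] = 23  (first piece 1, then v[6]=20)
v[8] = 27  (first piece 3, then v[5]=17)
v[9] = 30  (first piece 1, then v[8]=27)
v[10] = 34  (first piece 5, then v[5]=17)
One optimal cutting: 5 + 5 → $17 + $17 = $34.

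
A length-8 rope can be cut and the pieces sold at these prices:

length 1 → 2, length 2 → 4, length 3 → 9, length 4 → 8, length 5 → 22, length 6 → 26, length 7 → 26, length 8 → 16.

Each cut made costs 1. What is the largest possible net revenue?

30

Consider every possible first cut. r[k] is the best of p[i]+r[k−i] over all sellable i≤k, charging 1 whenever i<k.
r[1] = 2
r[2] = 4
r[3] = 9
r[4] = 10  (first piece 1, then r[3]=9)
r[5] = 22
r[6] = 26
r[7] = 27  (first piece 1, then r[6]=26)
r[8] = 30  (first piece 3, then r[5]=22)
One optimal plan: pieces 5 + 3 (1 cut) → 31 − 1 = 30.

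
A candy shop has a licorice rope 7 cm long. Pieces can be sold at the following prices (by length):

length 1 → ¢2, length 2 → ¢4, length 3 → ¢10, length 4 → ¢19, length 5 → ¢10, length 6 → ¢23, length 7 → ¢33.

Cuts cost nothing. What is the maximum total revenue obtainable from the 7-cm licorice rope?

Let R[k] be the best obtainable value from length k. For each k, try every first piece i and keep the best of price[i] + R[k−i].
R[1] = 2
R[2] = 4  (first piece 1, then R[1]=2)
R[3] = 10
R[4] = 19
R[5] = 21  (first piece 1, then R[4]=19)
R[6] = 23  (first piece 1, then R[5]=21)
R[7] = 33
Best is to sell the whole 7-cm piece uncut for ¢33.

33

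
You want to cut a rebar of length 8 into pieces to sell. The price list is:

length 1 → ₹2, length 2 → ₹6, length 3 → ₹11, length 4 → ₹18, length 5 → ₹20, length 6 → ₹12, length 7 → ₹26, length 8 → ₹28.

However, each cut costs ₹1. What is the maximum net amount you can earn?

Consider every possible first cut. v[k] is the best of p[i]+v[k−i] over all sellable i≤k, charging 1 whenever i<k.
v[1] = 2
v[2] = 6
v[3] = 11
v[4] = 18
v[5] = 20
v[6] = 23  (first piece 2, then v[4]=18)
v[7] = 28  (first piece 3, then v[4]=18)
v[8] = 35  (first piece 4, then v[4]=18)
One optimal plan: pieces 4 + 4 (1 cut) → ₹36 − ₹1 = ₹35.

35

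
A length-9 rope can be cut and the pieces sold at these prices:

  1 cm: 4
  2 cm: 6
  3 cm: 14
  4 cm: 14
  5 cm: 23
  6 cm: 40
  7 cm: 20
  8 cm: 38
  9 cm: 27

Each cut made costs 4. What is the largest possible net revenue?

Build v[k] bottom-up: v[k] = max over allowed piece i of (p[i] + v[k−i]) − 4 per cut.
v[1] = 4
v[2] = max(4+4-4, 6+0) = 6
v[3] = max(4+6-4, 6+4-4, 14+0) = 14
v[4] = max(4+14-4, 6+6-4, 14+4-4, 14+0) = 14
v[5] = max(4+14-4, 6+14-4, 14+6-4, 14+4-4, 23+0) = 23
v[6] = max(4+23-4, 6+14-4, 14+14-4, 14+6-4, 23+4-4, 40+0) = 40
v[7] = max(4+40-4, 6+23-4, 14+14-4, …, 40+4-4, 20+0) = 40
v[8] = max(4+40-4, 6+40-4, 14+23-4, …, 20+4-4, 38+0) = 42
v[9] = max(4+42-4, 6+40-4, 14+40-4, …, 38+4-4, 27+0) = 50
One optimal plan: pieces 6 + 3 (1 cut) → 54 − 4 = 50.

50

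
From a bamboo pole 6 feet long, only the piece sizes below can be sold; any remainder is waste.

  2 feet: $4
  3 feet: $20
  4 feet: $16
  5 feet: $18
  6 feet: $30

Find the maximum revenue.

40

Let f[k] be the best obtainable value from length k. For each k, try every first piece i and keep the best of price[i] + f[k−i].
f[1] = 0
f[2] = 4
f[3] = 20
f[4] = 20
f[5] = 24  (first piece 2, then f[3]=20)
f[6] = 40  (first piece 3, then f[3]=20)
One optimal cutting: 3 + 3 → $40.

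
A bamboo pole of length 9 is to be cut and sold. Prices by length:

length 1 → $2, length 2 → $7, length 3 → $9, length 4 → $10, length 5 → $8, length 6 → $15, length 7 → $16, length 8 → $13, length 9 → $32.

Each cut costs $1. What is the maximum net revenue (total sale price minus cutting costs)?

32

Let net[k] be the best obtainable value from length k. For each k, try every first piece i and keep the best of price[i] + net[k−i] minus the 1 cut fee when i<k.
net[1] = 2
net[2] = max(2+2-1, 7+0) = 7
net[3] = max(2+7-1, 7+2-1, 9+0) = 9
net[4] = max(2+9-1, 7+7-1, 9+2-1, 10+0) = 13
net[5] = max(2+13-1, 7+9-1, 9+7-1, 10+2-1, 8+0) = 15
net[6] = max(2+15-1, 7+13-1, 9+9-1, 10+7-1, 8+2-1, 15+0) = 19
net[7] = max(2+19-1, 7+15-1, 9+13-1, …, 15+2-1, 16+0) = 21
net[8] = max(2+21-1, 7+19-1, 9+15-1, …, 16+2-1, 13+0) = 25
net[9] = max(2+25-1, 7+21-1, 9+19-1, …, 13+2-1, 32+0) = 32
Best is to make no cuts and sell whole for $32.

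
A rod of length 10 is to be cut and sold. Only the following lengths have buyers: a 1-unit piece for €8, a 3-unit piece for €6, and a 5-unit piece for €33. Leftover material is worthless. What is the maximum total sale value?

Let r[k] be the best obtainable value from length k. For each k, try every first piece i and keep the best of price[i] + r[k−i].
r[1] = 8
r[2] = 16  (first piece 1, then r[1]=8)
r[3] = max(8+16, 6+0) = 24
r[4] = max(8+24, 6+8) = 32
r[5] = max(8+32, 6+16, 33+0) = 40
r[6] = max(8+40, 6+24, 33+8) = 48
r[7] = max(8+48, 6+32, 33+16) = 56
r[8] = max(8+56, 6+40, 33+24) = 64
r[9] = max(8+64, 6+48, 33+32) = 72
r[10] = max(8+72, 6+56, 33+40) = 80
One optimal cutting: 1 + 1 + 1 + 1 + 1 + 1 + 1 + 1 + 1 + 1 → €80.

80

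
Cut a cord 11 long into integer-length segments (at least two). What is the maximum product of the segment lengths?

54

Define g[k] = max over 1≤i<k of i · max(k−i, g[k−i]); the inner max lets the remainder stay uncut if that's better.
Small cases: g[2]=1, g[3]=2.
g[4] = 2×max(2,1) = 2×2 = 4
g[5] = 2×max(3,2) = 2×3 = 6
g[6] = 3×max(3,2) = 3×3 = 9
g[7] = 2×max(5,6) = 2×6 = 12
g[8] = 2×max(6,9) = 2×9 = 18
g[9] = 3×max(6,9) = 3×9 = 27
g[10] = 2×max(8,18) = 2×18 = 36
g[11] = 2×max(9,27) = 2×27 = 54
One optimal split: 3 + 3 + 3 + 2; product 3×3×3×2 = 54.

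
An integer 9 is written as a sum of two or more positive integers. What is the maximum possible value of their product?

Define m[k] = max over 1≤i<k of i · max(k−i, m[k−i]); the inner max lets the remainder stay uncut if that's better.
Small cases: m[2]=1, m[3]=2.
m[4] = 2×max(2,1) = 2×2 = 4
m[5] = 2×max(3,2) = 2×3 = 6
m[6] = 3×max(3,2) = 3×3 = 9
m[7] = 2×max(5,6) = 2×6 = 12
m[8] = 2×max(6,9) = 2×9 = 18
m[9] = 3×max(6,9) = 3×9 = 27
One optimal split: 3 + 3 + 3; product 3×3×3 = 27.

27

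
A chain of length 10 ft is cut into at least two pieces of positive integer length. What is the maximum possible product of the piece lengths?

Fill f[k] for k=2..10: at each k try every first piece i and multiply by the better of (k−i) uncut or f[k−i].
Small cases: f[2]=1, f[3]=2, f[4]=4.
f[5] = 2·max(3,2) = 2·3 = 6
f[6] = 3·max(3,2) = 3·3 = 9
f[7] = 2·max(5,6) = 2·6 = 12
f[8] = 2·max(6,9) = 2·9 = 18
f[9] = 3·max(6,9) = 3·9 = 27
f[10] = 2·max(8,18) = 2·18 = 36
One optimal split: 3 + 3 + 2 + 2; product 3·3·2·2 = 36.

36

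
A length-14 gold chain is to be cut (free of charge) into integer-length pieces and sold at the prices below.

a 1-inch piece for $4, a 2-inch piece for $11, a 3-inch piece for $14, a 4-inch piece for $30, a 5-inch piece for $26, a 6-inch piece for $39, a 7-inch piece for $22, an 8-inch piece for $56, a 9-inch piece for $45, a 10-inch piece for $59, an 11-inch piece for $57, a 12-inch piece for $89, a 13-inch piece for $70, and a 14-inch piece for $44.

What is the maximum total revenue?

101

Let v[k] be the best obtainable value from length k. For each k, try every first piece i and keep the best of price[i] + v[k−i].
v[1] = 4
v[2] = max(4+4, 11+0) = 11
v[3] = max(4+11, 11+4, 14+0) = 15
v[4] = max(4+15, 11+11, 14+4, 30+0) = 30
v[5] = max(4+30, 11+15, 14+11, 30+4, 26+0) = 34
v[6] = max(4+34, 11+30, 14+15, 30+11, 26+4, 39+0) = 41
v[7] = max(4+41, 11+34, 14+30, …, 39+4, 22+0) = 45
v[8] = max(4+45, 11+41, 14+34, …, 22+4, 56+0) = 60
v[9] = max(4+60, 11+45, 14+41, …, 56+4, 45+0) = 64
v[10] = max(4+64, 11+60, 14+45, …, 45+4, 59+0) = 71
v[11] = max(4+71, 11+64, 14+60, …, 59+4, 57+0) = 75
v[12] = max(4+75, 11+71, 14+64, …, 57+4, 89+0) = 90
v[13] = max(4+90, 11+75, 14+71, …, 89+4, 70+0) = 94
v[14] = max(4+94, 11+90, 14+75, …, 70+4, 44+0) = 101
One optimal cutting: 4 + 4 + 4 + 2 → $30 + $30 + $30 + $11 = $101.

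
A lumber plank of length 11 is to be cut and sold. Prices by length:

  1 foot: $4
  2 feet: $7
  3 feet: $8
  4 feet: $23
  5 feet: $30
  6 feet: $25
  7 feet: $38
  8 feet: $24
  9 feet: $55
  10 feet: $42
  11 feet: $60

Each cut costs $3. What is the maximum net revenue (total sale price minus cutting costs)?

60

Build r[k] bottom-up: r[k] = max over allowed piece i of (p[i] + r[k−i]) − 3 per cut.
r[1] = 4
r[2] = max(4+4-3, 7+0) = 7
r[3] = max(4+7-3, 7+4-3, 8+0) = 8
r[4] = max(4+8-3, 7+7-3, 8+4-3, 23+0) = 23
r[5] = max(4+23-3, 7+8-3, 8+7-3, 23+4-3, 30+0) = 30
r[6] = max(4+30-3, 7+23-3, 8+8-3, 23+7-3, 30+4-3, 25+0) = 31
r[7] = max(4+31-3, 7+30-3, 8+23-3, …, 25+4-3, 38+0) = 38
r[8] = max(4+38-3, 7+31-3, 8+30-3, …, 38+4-3, 24+0) = 43
r[9] = max(4+43-3, 7+38-3, 8+31-3, …, 24+4-3, 55+0) = 55
r[10] = max(4+55-3, 7+43-3, 8+38-3, …, 55+4-3, 42+0) = 57
r[11] = max(4+57-3, 7+55-3, 8+43-3, …, 42+4-3, 60+0) = 60
Best is to make no cuts and sell whole for $60.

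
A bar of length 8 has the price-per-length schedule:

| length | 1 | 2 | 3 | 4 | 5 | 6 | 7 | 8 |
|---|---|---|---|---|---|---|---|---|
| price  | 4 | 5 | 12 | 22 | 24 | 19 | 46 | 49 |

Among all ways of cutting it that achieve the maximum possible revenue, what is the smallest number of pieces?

2

Let r[k] be the best obtainable value from length k. For each k, try every first piece i and keep the best of price[i] + r[k−i].
r[1] = 4
r[2] = 8  (first piece 1, then r[1]=4)
r[3] = 12  (first piece 1, then r[2]=8)
r[4] = 22
r[5] = 26  (first piece 1, then r[4]=22)
r[6] = 30  (first piece 1, then r[5]=26)
r[7] = 46
r[8] = 50  (first piece 1, then r[7]=46)
Maximum revenue is 50.
Now minimize piece count subject to staying optimal: for each k, pieces[k] = 1 + min over i with p[i]+r[k−i]=r[k] of pieces[k−i].
pieces[5] = 2
pieces[6] = 3
pieces[7] = 1
pieces[8] = 2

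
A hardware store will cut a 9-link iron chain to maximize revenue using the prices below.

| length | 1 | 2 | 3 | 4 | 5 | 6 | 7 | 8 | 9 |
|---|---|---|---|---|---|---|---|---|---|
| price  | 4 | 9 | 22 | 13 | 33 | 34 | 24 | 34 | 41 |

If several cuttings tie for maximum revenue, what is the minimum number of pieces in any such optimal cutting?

Let r[k] be the best obtainable value from length k. For each k, try every first piece i and keep the best of price[i] + r[k−i].
r[1] = 4
r[2] = max(4+4, 9+0) = 9
r[3] = max(4+9, 9+4, 22+0) = 22
r[4] = max(4+22, 9+9, 22+4, 13+0) = 26
r[5] = max(4+26, 9+22, 22+9, 13+4, 33+0) = 33
r[6] = max(4+33, 9+26, 22+22, 13+9, 33+4, 34+0) = 44
r[7] = max(4+44, 9+33, 22+26, …, 34+4, 24+0) = 48
r[8] = max(4+48, 9+44, 22+33, …, 24+4, 34+0) = 55
r[9] = max(4+55, 9+48, 22+44, …, 34+4, 41+0) = 66
Maximum revenue is $66.
Now minimize piece count subject to staying optimal: for each k, pieces[k] = 1 + min over i with p[i]+r[k−i]=r[k] of pieces[k−i].
pieces[6] = 2
pieces[7] = 3
pieces[8] = 2
pieces[9] = 3

3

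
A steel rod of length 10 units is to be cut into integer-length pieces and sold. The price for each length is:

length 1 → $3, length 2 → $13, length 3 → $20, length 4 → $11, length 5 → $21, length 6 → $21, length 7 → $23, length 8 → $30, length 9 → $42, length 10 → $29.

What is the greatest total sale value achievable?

66

Build v[k] bottom-up: v[k] = max over allowed piece i of (p[i] + v[k−i]).
v[1] = 3
v[2] = max(3+3, 13+0) = 13
v[3] = max(3+13, 13+3, 20+0) = 20
v[4] = max(3+20, 13+13, 20+3, 11+0) = 26
v[5] = max(3+26, 13+20, 20+13, 11+3, 21+0) = 33
v[6] = max(3+33, 13+26, 20+20, 11+13, 21+3, 21+0) = 40
v[7] = max(3+40, 13+33, 20+26, …, 21+3, 23+0) = 46
v[8] = max(3+46, 13+40, 20+33, …, 23+3, 30+0) = 53
v[9] = max(3+53, 13+46, 20+40, …, 30+3, 42+0) = 60
v[10] = max(3+60, 13+53, 20+46, …, 42+3, 29+0) = 66
One optimal cutting: 3 + 3 + 2 + 2 → $20 + $20 + $13 + $13 = $66.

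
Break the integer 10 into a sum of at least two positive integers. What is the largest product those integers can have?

Let f[k] be the best product for length k (with at least one cut). For each first piece i, the rest contributes max(k−i, f[k−i]).
Small cases: f[2]=1, f[3]=2, f[4]=4, f[5]=6.
f[6] = max(1·6, 2·4, 3·3, 4·2, 5·1) = 9
f[7] = max(1·9, 2·6, 3·4, 4·3, 5·2, 6·1) = 12
f[8] = max(1·12, 2·9, 3·6, …, 6·2, 7·1) = 18
f[9] = max(1·18, 2·12, 3·9, …, 7·2, 8·1) = 27
f[10] = max(1·27, 2·18, 3·12, …, 8·2, 9·1) = 36
One optimal split: 3 + 3 + 2 + 2; product 3·3·2·2 = 36.

36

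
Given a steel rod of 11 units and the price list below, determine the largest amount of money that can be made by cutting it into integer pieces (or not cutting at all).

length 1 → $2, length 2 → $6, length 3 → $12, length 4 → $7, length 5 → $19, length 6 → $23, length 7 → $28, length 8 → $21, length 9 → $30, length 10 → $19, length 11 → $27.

43

Build r[k] bottom-up: r[k] = max over allowed piece i of (p[i] + r[k−i]).
r[1] = 2
r[2] = max(2+2, 6+0) = 6
r[3] = max(2+6, 6+2, 12+0) = 12
r[4] = max(2+12, 6+6, 12+2, 7+0) = 14
r[5] = max(2+14, 6+12, 12+6, 7+2, 19+0) = 19
r[6] = max(2+19, 6+14, 12+12, 7+6, 19+2, 23+0) = 24
r[7] = max(2+24, 6+19, 12+14, …, 23+2, 28+0) = 28
r[8] = max(2+28, 6+24, 12+19, …, 28+2, 21+0) = 31
r[9] = max(2+31, 6+28, 12+24, …, 21+2, 30+0) = 36
r[10] = max(2+36, 6+31, 12+28, …, 30+2, 19+0) = 40
r[11] = max(2+40, 6+36, 12+31, …, 19+2, 27+0) = 43
One optimal cutting: 5 + 3 + 3 → $19 + $12 + $12 = $43.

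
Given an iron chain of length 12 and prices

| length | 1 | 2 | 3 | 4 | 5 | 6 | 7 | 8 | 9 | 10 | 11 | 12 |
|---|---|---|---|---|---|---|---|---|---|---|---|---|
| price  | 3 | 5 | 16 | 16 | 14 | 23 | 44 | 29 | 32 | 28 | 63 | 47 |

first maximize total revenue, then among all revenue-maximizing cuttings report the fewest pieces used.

Consider every possible first cut. r[k] is the best of p[i]+r[k−i] over all sellable i≤k.
r[1] = 3
r[2] = max(3+3, 5+0) = 6
r[3] = max(3+6, 5+3, 16+0) = 16
r[4] = max(3+16, 5+6, 16+3, 16+0) = 19
r[5] = max(3+19, 5+16, 16+6, 16+3, 14+0) = 22
r[6] = max(3+22, 5+19, 16+16, 16+6, 14+3, 23+0) = 32
r[7] = max(3+32, 5+22, 16+19, …, 23+3, 44+0) = 44
r[8] = max(3+44, 5+32, 16+22, …, 44+3, 29+0) = 47
r[9] = max(3+47, 5+44, 16+32, …, 29+3, 32+0) = 50
r[10] = max(3+50, 5+47, 16+44, …, 32+3, 28+0) = 60
r[11] = max(3+60, 5+50, 16+47, …, 28+3, 63+0) = 63
r[12] = max(3+63, 5+60, 16+50, …, 63+3, 47+0) = 66
Maximum revenue is $66.
Now minimize piece count subject to staying optimal: for each k, pieces[k] = 1 + min over i with p[i]+r[k−i]=r[k] of pieces[k−i].
pieces[9] = 3
pieces[10] = 2
pieces[11] = 1
pieces[12] = 2

2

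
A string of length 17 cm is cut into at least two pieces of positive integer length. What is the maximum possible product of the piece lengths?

486

Define g[k] = max over 1≤i<k of i · max(k−i, g[k−i]); the inner max lets the remainder stay uncut if that's better.
g[2] = 1*max(1,0) = 1*1 = 1
g[3] = 1*max(2,1) = 1*2 = 2
g[4] = 2*max(2,1) = 2*2 = 4
g[5] = 2*max(3,2) = 2*3 = 6
g[6] = 3*max(3,2) = 3*3 = 9
g[7] = 2*max(5,6) = 2*6 = 12
g[8] = 2*max(6,9) = 2*9 = 18
g[9] = 3*max(6,9) = 3*9 = 27
g[10] = 2*max(8,18) = 2*18 = 36
g[11] = 2*max(9,27) = 2*27 = 54
g[12] = 3*max(9,27) = 3*27 = 81
g[13] = 2*max(11,54) = 2*54 = 108
g[14] = 2*max(12,81) = 2*81 = 162
g[15] = 3*max(12,81) = 3*81 = 243
g[16] = 2*max(14,162) = 2*162 = 324
g[17] = 2*max(15,243) = 2*243 = 486
One optimal split: 3 + 3 + 3 + 3 + 3 + 2; product 3*3*3*3*3*2 = 486.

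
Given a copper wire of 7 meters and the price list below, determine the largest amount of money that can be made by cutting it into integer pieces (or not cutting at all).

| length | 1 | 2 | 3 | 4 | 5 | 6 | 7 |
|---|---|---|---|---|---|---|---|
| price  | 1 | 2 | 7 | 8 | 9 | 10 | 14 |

Let r[k] be the best obtainable value from length k. For each k, try every first piece i and keep the best of price[i] + r[k−i].
r[1] = 1
r[2] = 2  (first piece 1, then r[1]=1)
r[3] = 7
r[4] = 8  (first piece 1, then r[3]=7)
r[5] = 9  (first piece 1, then r[4]=8)
r[6] = 14  (first piece 3, then r[3]=7)
r[7] = 15  (first piece 1, then r[6]=14)
One optimal cutting: 3 + 3 + 1 → €7 + €7 + €1 = €15.

15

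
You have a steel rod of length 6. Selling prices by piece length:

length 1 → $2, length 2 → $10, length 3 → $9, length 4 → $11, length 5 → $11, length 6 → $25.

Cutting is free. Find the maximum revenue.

Consider every possible first cut. best[k] is the best of p[i]+best[k−i] over all sellable i≤k.
best[1] = 2
best[2] = max(2+2, 10+0) = 10
best[3] = max(2+10, 10+2, 9+0) = 12
best[4] = max(2+12, 10+10, 9+2, 11+0) = 20
best[5] = max(2+20, 10+12, 9+10, 11+2, 11+0) = 22
best[6] = max(2+22, 10+20, 9+12, 11+10, 11+2, 25+0) = 30
One optimal cutting: 2 + 2 + 2 → $10 + $10 + $10 = $30.

30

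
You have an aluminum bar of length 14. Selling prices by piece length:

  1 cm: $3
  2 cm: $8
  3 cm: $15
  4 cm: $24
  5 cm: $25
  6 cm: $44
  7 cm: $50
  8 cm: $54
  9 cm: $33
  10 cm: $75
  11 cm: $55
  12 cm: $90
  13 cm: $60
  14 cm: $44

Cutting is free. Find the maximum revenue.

100

Let best[k] be the best obtainable value from length k. For each k, try every first piece i and keep the best of price[i] + best[k−i].
best[1] = 3
best[2] = max(3+3, 8+0) = 8
best[3] = max(3+8, 8+3, 15+0) = 15
best[4] = max(3+15, 8+8, 15+3, 24+0) = 24
best[5] = max(3+24, 8+15, 15+8, 24+3, 25+0) = 27
best[6] = max(3+27, 8+24, 15+15, 24+8, 25+3, 44+0) = 44
best[7] = max(3+44, 8+27, 15+24, …, 44+3, 50+0) = 50
best[8] = max(3+50, 8+44, 15+27, …, 50+3, 54+0) = 54
best[9] = max(3+54, 8+50, 15+44, …, 54+3, 33+0) = 59
best[10] = max(3+59, 8+54, 15+50, …, 33+3, 75+0) = 75
best[11] = max(3+75, 8+59, 15+54, …, 75+3, 55+0) = 78
best[12] = max(3+78, 8+75, 15+59, …, 55+3, 90+0) = 90
best[13] = max(3+90, 8+78, 15+75, …, 90+3, 60+0) = 94
best[14] = max(3+94, 8+90, 15+78, …, 60+3, 44+0) = 100
One optimal cutting: 7 + 7 → $50 + $50 = $100.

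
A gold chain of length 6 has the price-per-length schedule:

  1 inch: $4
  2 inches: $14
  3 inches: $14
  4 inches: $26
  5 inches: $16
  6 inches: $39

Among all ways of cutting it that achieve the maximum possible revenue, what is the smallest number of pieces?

3

Let r[k] be the best obtainable value from length k. For each k, try every first piece i and keep the best of price[i] + r[k−i].
r[1] = 4
r[2] = max(4+4, 14+0) = 14
r[3] = max(4+14, 14+4, 14+0) = 18
r[4] = max(4+18, 14+14, 14+4, 26+0) = 28
r[5] = max(4+28, 14+18, 14+14, 26+4, 16+0) = 32
r[6] = max(4+32, 14+28, 14+18, 26+14, 16+4, 39+0) = 42
Maximum revenue is $42.
Now minimize piece count subject to staying optimal: for each k, pieces[k] = 1 + min over i with p[i]+r[k−i]=r[k] of pieces[k−i].
pieces[3] = 2
pieces[4] = 2
pieces[5] = 3
pieces[6] = 3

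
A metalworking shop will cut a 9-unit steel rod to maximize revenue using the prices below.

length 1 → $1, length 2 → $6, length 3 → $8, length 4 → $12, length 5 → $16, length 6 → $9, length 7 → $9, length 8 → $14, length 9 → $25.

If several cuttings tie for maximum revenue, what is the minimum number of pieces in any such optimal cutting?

2

Consider every possible first cut. r[k] is the best of p[i]+r[k−i] over all sellable i≤k.
r[1] = 1
r[2] = max(1+1, 6+0) = 6
r[3] = max(1+6, 6+1, 8+0) = 8
r[4] = max(1+8, 6+6, 8+1, 12+0) = 12
r[5] = max(1+12, 6+8, 8+6, 12+1, 16+0) = 16
r[6] = max(1+16, 6+12, 8+8, 12+6, 16+1, 9+0) = 18
r[7] = max(1+18, 6+16, 8+12, …, 9+1, 9+0) = 22
r[8] = max(1+22, 6+18, 8+16, …, 9+1, 14+0) = 24
r[9] = max(1+24, 6+22, 8+18, …, 14+1, 25+0) = 28
Maximum revenue is $28.
Now minimize piece count subject to staying optimal: for each k, pieces[k] = 1 + min over i with p[i]+r[k−i]=r[k] of pieces[k−i].
pieces[6] = 2
pieces[7] = 2
pieces[8] = 2
pieces[9] = 2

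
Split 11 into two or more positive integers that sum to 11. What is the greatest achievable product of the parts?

Let f[k] be the best product for length k (with at least one cut). For each first piece i, the rest contributes max(k−i, f[k−i]).
f[2] = 1×max(1,0) = 1×1 = 1
f[3] = max(1×2, 2×1) = 2
f[4] = max(1×3, 2×2, 3×1) = 4
f[5] = max(1×4, 2×3, 3×2, 4×1) = 6
f[6] = max(1×6, 2×4, 3×3, 4×2, 5×1) = 9
f[7] = max(1×9, 2×6, 3×4, 4×3, 5×2, 6×1) = 12
f[8] = max(1×12, 2×9, 3×6, …, 6×2, 7×1) = 18
f[9] = max(1×18, 2×12, 3×9, …, 7×2, 8×1) = 27
f[10] = max(1×27, 2×18, 3×12, …, 8×2, 9×1) = 36
f[11] = max(1×36, 2×27, 3×18, …, 9×2, 10×1) = 54
One optimal split: 3 + 3 + 3 + 2; product 3×3×3×2 = 54.

54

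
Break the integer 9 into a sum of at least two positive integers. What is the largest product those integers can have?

27

Define f[k] = max over 1≤i<k of i · max(k−i, f[k−i]); the inner max lets the remainder stay uncut if that's better.
f[2] = 1×max(1,0) = 1×1 = 1
f[3] = max(1×2, 2×1) = 2
f[4] = max(1×3, 2×2, 3×1) = 4
f[5] = max(1×4, 2×3, 3×2, 4×1) = 6
f[6] = max(1×6, 2×4, 3×3, 4×2, 5×1) = 9
f[7] = max(1×9, 2×6, 3×4, 4×3, 5×2, 6×1) = 12
f[8] = max(1×12, 2×9, 3×6, …, 6×2, 7×1) = 18
f[9] = max(1×18, 2×12, 3×9, …, 7×2, 8×1) = 27
One optimal split: 3 + 3 + 3; product 3×3×3 = 27.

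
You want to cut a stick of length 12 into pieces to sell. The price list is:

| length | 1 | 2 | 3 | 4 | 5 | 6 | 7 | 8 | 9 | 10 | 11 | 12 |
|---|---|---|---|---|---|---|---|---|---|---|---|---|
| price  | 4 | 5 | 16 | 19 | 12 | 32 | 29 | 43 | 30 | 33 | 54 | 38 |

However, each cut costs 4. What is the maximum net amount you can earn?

Let net[k] be the best obtainable value from length k. For each k, try every first piece i and keep the best of price[i] + net[k−i] minus the 4 cut fee when i<k.
net[1] = 4
net[2] = max(4+4-4, 5+0) = 5
net[3] = max(4+5-4, 5+4-4, 16+0) = 16
net[4] = max(4+16-4, 5+5-4, 16+4-4, 19+0) = 19
net[5] = max(4+19-4, 5+16-4, 16+5-4, 19+4-4, 12+0) = 19
net[6] = max(4+19-4, 5+19-4, 16+16-4, 19+5-4, 12+4-4, 32+0) = 32
net[7] = max(4+32-4, 5+19-4, 16+19-4, …, 32+4-4, 29+0) = 32
net[8] = max(4+32-4, 5+32-4, 16+19-4, …, 29+4-4, 43+0) = 43
net[9] = max(4+43-4, 5+32-4, 16+32-4, …, 43+4-4, 30+0) = 44
net[10] = max(4+44-4, 5+43-4, 16+32-4, …, 30+4-4, 33+0) = 47
net[11] = max(4+47-4, 5+44-4, 16+43-4, …, 33+4-4, 54+0) = 55
net[12] = max(4+55-4, 5+47-4, 16+44-4, …, 54+4-4, 38+0) = 60
One optimal plan: pieces 6 + 6 (1 cut) → 64 − 4 = 60.

60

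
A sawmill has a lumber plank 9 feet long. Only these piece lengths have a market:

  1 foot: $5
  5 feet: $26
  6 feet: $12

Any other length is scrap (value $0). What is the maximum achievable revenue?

Let best[k] be the best obtainable value from length k. For each k, try every first piece i and keep the best of price[i] + best[k−i].
best[1] = 5
best[2] = 10  (first piece 1, then best[1]=5)
best[3] = 15  (first piece 1, then best[2]=10)
best[4] = 20  (first piece 1, then best[3]=15)
best[5] = max(5+20, 26+0) = 26
best[6] = max(5+26, 26+5, 12+0) = 31
best[7] = max(5+31, 26+10, 12+5) = 36
best[8] = max(5+36, 26+15, 12+10) = 41
best[9] = max(5+41, 26+20, 12+15) = 46
One optimal cutting: 5 + 1 + 1 + 1 + 1 → $46.

46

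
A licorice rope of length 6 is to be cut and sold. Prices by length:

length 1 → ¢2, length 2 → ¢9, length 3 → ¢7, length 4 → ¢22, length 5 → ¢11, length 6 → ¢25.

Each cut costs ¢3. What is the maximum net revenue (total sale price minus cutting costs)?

Let v[k] be the best obtainable value from length k. For each k, try every first piece i and keep the best of price[i] + v[k−i] minus the 3 cut fee when i<k.
v[1] = 2
v[2] = max(2+2-3, 9+0) = 9
v[3] = max(2+9-3, 9+2-3, 7+0) = 8
v[4] = max(2+8-3, 9+9-3, 7+2-3, 22+0) = 22
v[5] = max(2+22-3, 9+8-3, 7+9-3, 22+2-3, 11+0) = 21
v[6] = max(2+21-3, 9+22-3, 7+8-3, 22+9-3, 11+2-3, 25+0) = 28
One optimal plan: pieces 4 + 2 (1 cut) → ¢31 − ¢3 = ¢28.

28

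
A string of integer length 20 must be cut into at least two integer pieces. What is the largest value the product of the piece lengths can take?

1458

Fill prod[k] for k=2..20: at each k try every first piece i and multiply by the better of (k−i) uncut or prod[k−i].
prod[2] = 1*max(1,0) = 1*1 = 1
prod[3] = 1*max(2,1) = 1*2 = 2
prod[4] = 2*max(2,1) = 2*2 = 4
prod[5] = 2*max(3,2) = 2*3 = 6
prod[6] = 3*max(3,2) = 3*3 = 9
prod[7] = 2*max(5,6) = 2*6 = 12
prod[8] = 2*max(6,9) = 2*9 = 18
prod[9] = 3*max(6,9) = 3*9 = 27
prod[10] = 2*max(8,18) = 2*18 = 36
prod[11] = 2*max(9,27) = 2*27 = 54
prod[12] = 3*max(9,27) = 3*27 = 81
prod[13] = 2*max(11,54) = 2*54 = 108
prod[14] = 2*max(12,81) = 2*81 = 162
prod[15] = 3*max(12,81) = 3*81 = 243
prod[16] = 2*max(14,162) = 2*162 = 324
prod[17] = 2*max(15,243) = 2*243 = 486
prod[18] = 3*max(15,243) = 3*243 = 729
prod[19] = 2*max(17,486) = 2*486 = 972
prod[20] = 2*max(18,729) = 2*729 = 1458
One optimal split: 3 + 3 + 3 + 3 + 3 + 3 + 2; product 3*3*3*3*3*3*2 = 1458.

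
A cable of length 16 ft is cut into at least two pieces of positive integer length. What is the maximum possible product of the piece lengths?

324

Fill P[k] for k=2..16: at each k try every first piece i and multiply by the better of (k−i) uncut or P[k−i].
P[2] = 1×max(1,0) = 1×1 = 1
P[3] = 1×max(2,1) = 1×2 = 2
P[4] = 2×max(2,1) = 2×2 = 4
P[5] = 2×max(3,2) = 2×3 = 6
P[6] = 3×max(3,2) = 3×3 = 9
P[7] = 2×max(5,6) = 2×6 = 12
P[8] = 2×max(6,9) = 2×9 = 18
P[9] = 3×max(6,9) = 3×9 = 27
P[10] = 2×max(8,18) = 2×18 = 36
P[11] = 2×max(9,27) = 2×27 = 54
P[12] = 3×max(9,27) = 3×27 = 81
P[13] = 2×max(11,54) = 2×54 = 108
P[14] = 2×max(12,81) = 2×81 = 162
P[15] = 3×max(12,81) = 3×81 = 243
P[16] = 2×max(14,162) = 2×162 = 324
One optimal split: 3 + 3 + 3 + 3 + 2 + 2; product 3×3×3×3×2×2 = 324.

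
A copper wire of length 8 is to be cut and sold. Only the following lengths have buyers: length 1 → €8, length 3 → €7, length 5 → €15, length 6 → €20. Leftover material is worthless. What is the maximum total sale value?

64

Let r[k] be the best obtainable value from length k. For each k, try every first piece i and keep the best of price[i] + r[k−i].
r[1] = 8
r[2] = 16  (first piece 1, then r[1]=8)
r[3] = max(8+16, 7+0) = 24
r[4] = max(8+24, 7+8) = 32
r[5] = max(8+32, 7+16, 15+0) = 40
r[6] = max(8+40, 7+24, 15+8, 20+0) = 48
r[7] = max(8+48, 7+32, 15+16, 20+8) = 56
r[8] = max(8+56, 7+40, 15+24, 20+16) = 64
One optimal cutting: 1 + 1 + 1 + 1 + 1 + 1 + 1 + 1 → €64.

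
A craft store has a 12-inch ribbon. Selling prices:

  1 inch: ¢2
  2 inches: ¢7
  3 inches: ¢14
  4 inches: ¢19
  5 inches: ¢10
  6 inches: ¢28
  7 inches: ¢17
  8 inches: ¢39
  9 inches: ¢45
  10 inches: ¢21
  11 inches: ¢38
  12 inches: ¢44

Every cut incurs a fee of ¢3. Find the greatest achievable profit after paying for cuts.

Build r[k] bottom-up: r[k] = max over allowed piece i of (p[i] + r[k−i]) − 3 per cut.
r[1] = 2
r[2] = 7
r[3] = 14
r[4] = 19
r[5] = 18  (first piece 1, then r[4]=19)
r[6] = 28
r[7] = 30  (first piece 3, then r[4]=19)
r[8] = 39
r[9] = 45
r[10] = 44  (first piece 1, then r[9]=45)
r[11] = 50  (first piece 3, then r[8]=39)
r[12] = 56  (first piece 3, then r[9]=45)
One optimal plan: pieces 9 + 3 (1 cut) → ¢59 − ¢3 = ¢56.

56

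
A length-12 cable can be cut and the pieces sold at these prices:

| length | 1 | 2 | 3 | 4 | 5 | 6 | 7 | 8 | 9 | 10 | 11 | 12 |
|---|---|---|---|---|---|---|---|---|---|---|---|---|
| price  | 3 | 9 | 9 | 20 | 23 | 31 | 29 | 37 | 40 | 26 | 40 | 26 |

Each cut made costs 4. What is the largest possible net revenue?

Let net[k] be the best obtainable value from length k. For each k, try every first piece i and keep the best of price[i] + net[k−i] minus the 4 cut fee when i<k.
net[1] = 3
net[2] = 9
net[3] = 9
net[4] = 20
net[5] = 23
net[6] = 31
net[7] = 30  (first piece 1, then net[6]=31)
net[8] = 37
net[9] = 40
net[10] = 47  (first piece 4, then net[6]=31)
net[11] = 50  (first piece 5, then net[6]=31)
net[12] = 58  (first piece 6, then net[6]=31)
One optimal plan: pieces 6 + 6 (1 cut) → 62 − 4 = 58.

58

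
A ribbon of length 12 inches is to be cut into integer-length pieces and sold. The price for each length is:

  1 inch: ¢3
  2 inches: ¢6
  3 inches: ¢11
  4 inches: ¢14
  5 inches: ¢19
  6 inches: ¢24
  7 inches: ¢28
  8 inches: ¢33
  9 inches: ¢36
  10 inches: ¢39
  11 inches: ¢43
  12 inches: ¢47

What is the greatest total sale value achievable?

Consider every possible first cut. v[k] is the best of p[i]+v[k−i] over all sellable i≤k.
v[1] = 3
v[2] = max(3+3, 6+0) = 6
v[3] = max(3+6, 6+3, 11+0) = 11
v[4] = max(3+11, 6+6, 11+3, 14+0) = 14
v[5] = max(3+14, 6+11, 11+6, 14+3, 19+0) = 19
v[6] = max(3+19, 6+14, 11+11, 14+6, 19+3, 24+0) = 24
v[7] = max(3+24, 6+19, 11+14, …, 24+3, 28+0) = 28
v[8] = max(3+28, 6+24, 11+19, …, 28+3, 33+0) = 33
v[9] = max(3+33, 6+28, 11+24, …, 33+3, 36+0) = 36
v[10] = max(3+36, 6+33, 11+28, …, 36+3, 39+0) = 39
v[11] = max(3+39, 6+36, 11+33, …, 39+3, 43+0) = 44
v[12] = max(3+44, 6+39, 11+36, …, 43+3, 47+0) = 48
One optimal cutting: 6 + 6 → ¢24 + ¢24 = ¢48.

48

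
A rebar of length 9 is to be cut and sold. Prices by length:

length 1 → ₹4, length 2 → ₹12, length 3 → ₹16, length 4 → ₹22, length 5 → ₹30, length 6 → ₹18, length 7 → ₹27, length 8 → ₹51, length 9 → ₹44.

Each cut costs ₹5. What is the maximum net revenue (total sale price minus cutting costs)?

50

Consider every possible first cut. v[k] is the best of p[i]+v[k−i] over all sellable i≤k, charging 5 whenever i<k.
v[1] = 4
v[2] = max(4+4-5, 12+0) = 12
v[3] = max(4+12-5, 12+4-5, 16+0) = 16
v[4] = max(4+16-5, 12+12-5, 16+4-5, 22+0) = 22
v[5] = max(4+22-5, 12+16-5, 16+12-5, 22+4-5, 30+0) = 30
v[6] = max(4+30-5, 12+22-5, 16+16-5, 22+12-5, 30+4-5, 18+0) = 29
v[7] = max(4+29-5, 12+30-5, 16+22-5, …, 18+4-5, 27+0) = 37
v[8] = max(4+37-5, 12+29-5, 16+30-5, …, 27+4-5, 51+0) = 51
v[9] = max(4+51-5, 12+37-5, 16+29-5, …, 51+4-5, 44+0) = 50
One optimal plan: pieces 8 + 1 (1 cut) → ₹55 − ₹5 = ₹50.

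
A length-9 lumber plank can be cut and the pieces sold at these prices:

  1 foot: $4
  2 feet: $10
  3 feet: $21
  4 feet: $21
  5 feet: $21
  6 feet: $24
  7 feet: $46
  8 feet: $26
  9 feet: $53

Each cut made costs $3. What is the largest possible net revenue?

Build r[k] bottom-up: r[k] = max over allowed piece i of (p[i] + r[k−i]) − 3 per cut.
r[1] = 4
r[2] = 10
r[3] = 21
r[4] = 22  (first piece 1, then r[3]=21)
r[5] = 28  (first piece 2, then r[3]=21)
r[6] = 39  (first piece 3, then r[3]=21)
r[7] = 46
r[8] = 47  (first piece 1, then r[7]=46)
r[9] = 57  (first piece 3, then r[6]=39)
One optimal plan: pieces 3 + 3 + 3 (2 cuts) → $63 − $6 = $57.

57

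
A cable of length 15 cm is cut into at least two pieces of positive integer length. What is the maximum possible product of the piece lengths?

Define g[k] = max over 1≤i<k of i · max(k−i, g[k−i]); the inner max lets the remainder stay uncut if that's better.
g[2] = 1·max(1,0) = 1·1 = 1
g[3] = 1·max(2,1) = 1·2 = 2
g[4] = 2·max(2,1) = 2·2 = 4
g[5] = 2·max(3,2) = 2·3 = 6
g[6] = 3·max(3,2) = 3·3 = 9
g[7] = 2·max(5,6) = 2·6 = 12
g[8] = 2·max(6,9) = 2·9 = 18
g[9] = 3·max(6,9) = 3·9 = 27
g[10] = 2·max(8,18) = 2·18 = 36
g[11] = 2·max(9,27) = 2·27 = 54
g[12] = 3·max(9,27) = 3·27 = 81
g[13] = 2·max(11,54) = 2·54 = 108
g[14] = 2·max(12,81) = 2·81 = 162
g[15] = 3·max(12,81) = 3·81 = 243
One optimal split: 3 + 3 + 3 + 3 + 3; product 3·3·3·3·3 = 243.

243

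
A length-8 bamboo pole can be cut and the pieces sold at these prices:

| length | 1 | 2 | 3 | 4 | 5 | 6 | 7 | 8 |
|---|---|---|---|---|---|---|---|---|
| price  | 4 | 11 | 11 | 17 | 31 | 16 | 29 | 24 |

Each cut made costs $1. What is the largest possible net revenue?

Build v[k] bottom-up: v[k] = max over allowed piece i of (p[i] + v[k−i]) − 1 per cut.
v[1] = 4
v[2] = max(4+4-1, 11+0) = 11
v[3] = max(4+11-1, 11+4-1, 11+0) = 14
v[4] = max(4+14-1, 11+11-1, 11+4-1, 17+0) = 21
v[5] = max(4+21-1, 11+14-1, 11+11-1, 17+4-1, 31+0) = 31
v[6] = max(4+31-1, 11+21-1, 11+14-1, 17+11-1, 31+4-1, 16+0) = 34
v[7] = max(4+34-1, 11+31-1, 11+21-1, …, 16+4-1, 29+0) = 41
v[8] = max(4+41-1, 11+34-1, 11+31-1, …, 29+4-1, 24+0) = 44
One optimal plan: pieces 5 + 2 + 1 (2 cuts) → $46 − $2 = $44.

44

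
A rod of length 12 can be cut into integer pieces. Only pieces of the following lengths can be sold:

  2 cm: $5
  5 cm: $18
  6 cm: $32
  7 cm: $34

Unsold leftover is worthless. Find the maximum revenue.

Consider every possible first cut. r[k] is the best of p[i]+r[k−i] over all sellable i≤k.
r[1] = 0
r[2] = 5
r[3] = 5
r[4] = 10  (first piece 2, then r[2]=5)
r[5] = max(5+5, 18+0) = 18
r[6] = max(5+10, 18+0, 32+0) = 32
r[7] = max(5+18, 18+5, 32+0, 34+0) = 34
r[8] = max(5+32, 18+5, 32+5, 34+0) = 37
r[9] = max(5+34, 18+10, 32+5, 34+5) = 39
r[10] = max(5+37, 18+18, 32+10, 34+5) = 42
r[11] = max(5+39, 18+32, 32+18, 34+10) = 50
r[12] = max(5+42, 18+34, 32+32, 34+18) = 64
One optimal cutting: 6 + 6 → $64.

64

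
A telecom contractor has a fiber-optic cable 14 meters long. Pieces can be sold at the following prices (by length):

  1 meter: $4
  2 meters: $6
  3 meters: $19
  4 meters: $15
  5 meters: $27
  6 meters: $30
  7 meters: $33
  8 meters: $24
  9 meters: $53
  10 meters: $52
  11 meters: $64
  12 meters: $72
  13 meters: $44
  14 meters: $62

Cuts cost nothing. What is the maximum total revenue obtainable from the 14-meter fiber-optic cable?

Let best[k] be the best obtainable value from length k. For each k, try every first piece i and keep the best of price[i] + best[k−i].
best[1] = 4
best[2] = max(4+4, 6+0) = 8
best[3] = max(4+8, 6+4, 19+0) = 19
best[4] = max(4+19, 6+8, 19+4, 15+0) = 23
best[5] = max(4+23, 6+19, 19+8, 15+4, 27+0) = 27
best[6] = max(4+27, 6+23, 19+19, 15+8, 27+4, 30+0) = 38
best[7] = max(4+38, 6+27, 19+23, …, 30+4, 33+0) = 42
best[8] = max(4+42, 6+38, 19+27, …, 33+4, 24+0) = 46
best[9] = max(4+46, 6+42, 19+38, …, 24+4, 53+0) = 57
best[10] = max(4+57, 6+46, 19+42, …, 53+4, 52+0) = 61
best[11] = max(4+61, 6+57, 19+46, …, 52+4, 64+0) = 65
best[12] = max(4+65, 6+61, 19+57, …, 64+4, 72+0) = 76
best[13] = max(4+76, 6+65, 19+61, …, 72+4, 44+0) = 80
best[14] = max(4+80, 6+76, 19+65, …, 44+4, 62+0) = 84
One optimal cutting: 3 + 3 + 3 + 3 + 1 + 1 → $19 + $19 + $19 + $19 + $4 + $4 = $84.

84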